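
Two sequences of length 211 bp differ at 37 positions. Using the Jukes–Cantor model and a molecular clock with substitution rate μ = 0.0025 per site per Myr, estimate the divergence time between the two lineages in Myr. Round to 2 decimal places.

39.95

p = 37/211 ≈ 0.175355.
d = −(3/4) ln(1 − 4p/3) = −0.75 ln(1 − 0.233807) = −0.75 ln(0.766193)
  = −0.75 × (-0.266321) = 0.199741 substitutions/site.
Under a molecular clock d = 2μt, so t = d/(2μ) = 0.199741 / (2 × 0.0025) = 39.95 Myr.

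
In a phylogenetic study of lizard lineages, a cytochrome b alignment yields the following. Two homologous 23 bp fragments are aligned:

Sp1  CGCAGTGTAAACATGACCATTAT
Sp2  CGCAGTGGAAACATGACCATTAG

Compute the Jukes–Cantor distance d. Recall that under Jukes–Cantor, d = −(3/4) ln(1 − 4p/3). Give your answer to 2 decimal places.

The sequences differ at 2 of 23 sites (8, 23), so p = 2/23 ≈ 0.086957.
d = −(3/4) ln(1 − 4p/3) = −0.75 ln(1 − 0.115943) = −0.75 ln(0.884057)
  = −0.75 × (-0.123234) = 0.092426 substitutions/site.

0.09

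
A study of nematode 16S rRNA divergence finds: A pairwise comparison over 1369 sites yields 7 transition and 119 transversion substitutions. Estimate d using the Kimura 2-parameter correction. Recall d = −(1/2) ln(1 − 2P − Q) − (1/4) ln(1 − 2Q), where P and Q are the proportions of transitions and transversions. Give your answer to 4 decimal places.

0.0988

P = 7/1369 ≈ 0.005113 and Q = 119/1369 ≈ 0.086925.
Under the Kimura two-parameter model, d = −½ ln(1 − 2P − Q) − ¼ ln(1 − 2Q).
1 − 2P − Q = 0.902849, giving −½ ln(0.902849) = 0.051100.
1 − 2Q = 0.82615, giving −¼ ln(0.82615) = 0.047745.
d = 0.051100 + 0.047745 = 0.098845.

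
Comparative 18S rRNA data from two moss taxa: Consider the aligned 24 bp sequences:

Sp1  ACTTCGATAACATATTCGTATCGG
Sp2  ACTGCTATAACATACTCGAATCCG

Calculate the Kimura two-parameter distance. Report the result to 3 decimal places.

0.245

Of 24 sites, 1 differences are transitions and 4 are transversions, so P = 1/24 ≈ 0.041667 and Q = 4/24 ≈ 0.166667.
Under the Kimura two-parameter model, d = −½ ln(1 − 2P − Q) − ¼ ln(1 − 2Q).
1 − 2P − Q = 0.749999, giving −½ ln(0.749999) = 0.143842.
1 − 2Q = 0.666666, giving −¼ ln(0.666666) = 0.101367.
d = 0.143842 + 0.101367 = 0.245209.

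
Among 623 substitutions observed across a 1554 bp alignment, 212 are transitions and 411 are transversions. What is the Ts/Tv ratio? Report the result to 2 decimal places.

R = 212/411 = 0.515815… ≈ 0.52 (to 2 d.p.).

0.52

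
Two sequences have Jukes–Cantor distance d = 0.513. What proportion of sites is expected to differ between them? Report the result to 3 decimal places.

p = (3/4)(1 − e^(−4d/3)) = 0.75 × (1 − e^(-0.684)) = 0.75 × (1 − 0.504595) = 0.371554.

0.372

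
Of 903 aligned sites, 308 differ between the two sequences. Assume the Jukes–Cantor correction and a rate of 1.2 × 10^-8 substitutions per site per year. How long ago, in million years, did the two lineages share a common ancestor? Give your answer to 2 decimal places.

p = 308/903 ≈ 0.341085.
d = −(3/4) ln(1 − 4p/3) = −0.75 ln(1 − 0.45478) = −0.75 ln(0.54522)
  = −0.75 × (-0.606566) = 0.454925 substitutions/site.
Under a molecular clock d = 2μt, so t = d/(2μ) = 0.454925 / (2 × 1.2 × 10^-8) = 18.96 million years.

18.96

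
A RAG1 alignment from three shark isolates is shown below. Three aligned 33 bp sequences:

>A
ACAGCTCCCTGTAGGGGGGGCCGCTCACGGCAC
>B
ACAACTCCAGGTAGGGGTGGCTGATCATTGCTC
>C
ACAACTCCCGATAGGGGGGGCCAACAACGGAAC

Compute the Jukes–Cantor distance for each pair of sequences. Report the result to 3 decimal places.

d(A,B) = 0.339, d(A,C) = 0.293, d(B,C) = 0.441

A–B: 9/33 sites differ → p ≈ 0.272727, d = −0.75 ln(1 − 0.363636) = 0.338988 ≈ 0.339.
A–C: 8/33 sites differ → p ≈ 0.242424, d = −0.75 ln(1 − 0.323232) = 0.292820 ≈ 0.293.
B–C: 11/33 sites differ → p ≈ 0.333333, d = −0.75 ln(1 − 0.444444) = 0.440839 ≈ 0.441.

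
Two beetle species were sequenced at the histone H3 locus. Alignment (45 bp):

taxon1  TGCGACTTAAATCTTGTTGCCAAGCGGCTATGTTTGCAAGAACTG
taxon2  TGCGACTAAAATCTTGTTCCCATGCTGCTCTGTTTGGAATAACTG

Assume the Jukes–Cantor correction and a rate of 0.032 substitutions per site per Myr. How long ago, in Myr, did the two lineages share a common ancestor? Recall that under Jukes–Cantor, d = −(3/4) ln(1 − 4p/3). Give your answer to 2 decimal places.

The sequences differ at 7 of 45 sites (8, 19, 23, 26, 30, 37, 40), so p = 7/45 ≈ 0.155556.
d = −(3/4) ln(1 − 4p/3) = −0.75 ln(1 − 0.207408) = −0.75 ln(0.792592)
  = −0.75 × (-0.232447) = 0.174335 substitutions/site.
Under a molecular clock d = 2μt, so t = d/(2μ) = 0.174335 / (2 × 0.032) = 2.72 Myr.

2.72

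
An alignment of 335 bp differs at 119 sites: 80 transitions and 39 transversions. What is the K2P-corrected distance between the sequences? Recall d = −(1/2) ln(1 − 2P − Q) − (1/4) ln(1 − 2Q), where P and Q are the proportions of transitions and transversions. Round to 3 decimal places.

0.517

P = 80/335 ≈ 0.238806 and Q = 39/335 ≈ 0.116418.
Under the Kimura two-parameter model, d = −½ ln(1 − 2P − Q) − ¼ ln(1 − 2Q).
1 − 2P − Q = 0.40597, giving −½ ln(0.40597) = 0.450738.
1 − 2Q = 0.767164, giving −¼ ln(0.767164) = 0.066264.
d = 0.450738 + 0.066264 = 0.517002.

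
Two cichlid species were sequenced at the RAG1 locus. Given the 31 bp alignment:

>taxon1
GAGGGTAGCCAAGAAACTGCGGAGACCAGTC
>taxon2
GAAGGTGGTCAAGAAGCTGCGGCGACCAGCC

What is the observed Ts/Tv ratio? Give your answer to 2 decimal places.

5.00

Transitions are A↔G and C↔T; transversions are all other mismatches.
Transitions: 5. Transversions: 1.
R = 5/1 = 5.00.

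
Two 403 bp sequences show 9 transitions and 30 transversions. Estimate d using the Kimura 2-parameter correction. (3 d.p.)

0.104

P = 9/403 ≈ 0.022333 and Q = 30/403 ≈ 0.074442.
Under the Kimura two-parameter model, d = −½ ln(1 − 2P − Q) − ¼ ln(1 − 2Q).
1 − 2P − Q = 0.880892, giving −½ ln(0.880892) = 0.063410.
1 − 2Q = 0.851116, giving −¼ ln(0.851116) = 0.040302.
d = 0.063410 + 0.040302 = 0.103712.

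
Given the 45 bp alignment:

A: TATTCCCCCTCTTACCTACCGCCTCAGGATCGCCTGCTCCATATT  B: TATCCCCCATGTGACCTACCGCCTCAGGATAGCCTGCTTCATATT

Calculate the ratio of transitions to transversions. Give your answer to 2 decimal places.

Transitions are A↔G and C↔T; transversions are all other mismatches.
Transitions: 2. Transversions: 4.
R = 2/4 = 0.50.

0.50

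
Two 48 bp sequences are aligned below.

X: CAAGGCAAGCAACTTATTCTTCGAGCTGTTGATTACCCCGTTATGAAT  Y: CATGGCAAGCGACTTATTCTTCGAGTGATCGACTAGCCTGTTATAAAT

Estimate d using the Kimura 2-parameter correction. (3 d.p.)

Of 48 sites, 7 differences are transitions and 3 are transversions, so P = 7/48 ≈ 0.145833 and Q = 3/48 = 0.0625.
Under the Kimura two-parameter model, d = −½ ln(1 − 2P − Q) − ¼ ln(1 − 2Q).
1 − 2P − Q = 0.645834, giving −½ ln(0.645834) = 0.218606.
1 − 2Q = 0.875, giving −¼ ln(0.875) = 0.033383.
d = 0.218606 + 0.033383 = 0.251989.

0.252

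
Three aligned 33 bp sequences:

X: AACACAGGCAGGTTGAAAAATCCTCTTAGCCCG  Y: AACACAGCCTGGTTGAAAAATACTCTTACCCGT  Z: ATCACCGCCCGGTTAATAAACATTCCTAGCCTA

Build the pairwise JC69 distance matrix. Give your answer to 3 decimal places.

d(X,Y) = 0.208, d(X,Z) = 0.497, d(Y,Z) = 0.441

X–Y: 6/33 sites differ → p ≈ 0.181818, d = −0.75 ln(1 − 0.242424) = 0.208224 ≈ 0.208.
X–Z: 12/33 sites differ → p ≈ 0.363636, d = −0.75 ln(1 − 0.484848) = 0.497470 ≈ 0.497.
Y–Z: 11/33 sites differ → p ≈ 0.333333, d = −0.75 ln(1 − 0.444444) = 0.440839 ≈ 0.441.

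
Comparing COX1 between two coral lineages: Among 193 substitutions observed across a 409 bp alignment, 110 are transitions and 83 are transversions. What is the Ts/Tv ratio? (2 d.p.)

1.33

R = 110/83 = 1.325301… ≈ 1.33 (to 2 d.p.).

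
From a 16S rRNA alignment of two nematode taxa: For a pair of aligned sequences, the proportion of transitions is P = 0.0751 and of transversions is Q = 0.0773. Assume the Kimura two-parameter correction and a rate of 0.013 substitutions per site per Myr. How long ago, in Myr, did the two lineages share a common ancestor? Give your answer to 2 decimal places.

6.58

Under the Kimura two-parameter model, d = −½ ln(1 − 2P − Q) − ¼ ln(1 − 2Q).
1 − 2P − Q = 0.7725, giving −½ ln(0.7725) = 0.129062.
1 − 2Q = 0.8454, giving −¼ ln(0.8454) = 0.041986.
d = 0.129062 + 0.041986 = 0.171048.
Under a molecular clock d = 2μt, so t = d/(2μ) = 0.171048 / (2 × 0.013) = 6.58 Myr.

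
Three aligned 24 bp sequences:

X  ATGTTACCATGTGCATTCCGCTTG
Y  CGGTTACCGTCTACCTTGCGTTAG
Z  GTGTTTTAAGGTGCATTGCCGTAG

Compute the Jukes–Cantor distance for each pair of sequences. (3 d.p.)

X–Y: 9/24 sites differ → p = 0.375, d = −0.75 ln(1 − 0.5) = 0.519860 ≈ 0.520.
X–Z: 9/24 sites differ → p = 0.375, d = −0.75 ln(1 − 0.5) = 0.519860 ≈ 0.520.
Y–Z: 12/24 sites differ → p = 0.5, d = −0.75 ln(1 − 0.666667) = 0.823960 ≈ 0.824.

d(X,Y) = 0.520, d(X,Z) = 0.520, d(Y,Z) = 0.824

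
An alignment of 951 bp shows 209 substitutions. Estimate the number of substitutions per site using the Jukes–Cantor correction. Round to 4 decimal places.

p = 209/951 ≈ 0.219769.
d = −(3/4) ln(1 − 4p/3) = −0.75 ln(1 − 0.293025) = −0.75 ln(0.706975)
  = −0.75 × (-0.346760) = 0.260070 substitutions/site.

0.2601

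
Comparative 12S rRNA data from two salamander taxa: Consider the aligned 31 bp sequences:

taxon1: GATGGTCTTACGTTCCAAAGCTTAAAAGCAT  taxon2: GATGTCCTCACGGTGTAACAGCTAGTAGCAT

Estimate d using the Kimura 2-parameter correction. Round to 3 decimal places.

Of 31 sites, 6 differences are transitions and 6 are transversions, so P = 6/31 ≈ 0.193548 and Q = 6/31 ≈ 0.193548.
Under the Kimura two-parameter model, d = −½ ln(1 − 2P − Q) − ¼ ln(1 − 2Q).
1 − 2P − Q = 0.419356, giving −½ ln(0.419356) = 0.434518.
1 − 2Q = 0.612904, giving −¼ ln(0.612904) = 0.122387.
d = 0.434518 + 0.122387 = 0.556905.

0.557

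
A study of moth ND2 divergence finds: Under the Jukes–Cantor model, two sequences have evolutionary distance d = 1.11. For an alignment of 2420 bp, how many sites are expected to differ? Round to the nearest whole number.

Invert JC69: p = (3/4)(1 − e^(−4d/3)) = 0.75 × (1 − e^(-1.48)) = 0.75 × (1 − 0.227638) = 0.579272.
Expected differing sites = pL ≈ 0.579272 × 2420 = 1401.83824 ≈ 1402.

1402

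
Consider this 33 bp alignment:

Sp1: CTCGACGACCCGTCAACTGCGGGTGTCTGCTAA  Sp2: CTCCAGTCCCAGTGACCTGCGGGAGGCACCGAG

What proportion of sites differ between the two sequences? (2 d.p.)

The sequences differ at 13 of 33 positions.
p = 13/33 = 0.393939… ≈ 0.39 (to 2 d.p.).

0.39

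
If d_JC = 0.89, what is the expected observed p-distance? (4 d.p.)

p = (3/4)(1 − e^(−4d/3)) = 0.75 × (1 − e^(-1.186667)) = 0.75 × (1 − 0.305237) = 0.521072.

0.5211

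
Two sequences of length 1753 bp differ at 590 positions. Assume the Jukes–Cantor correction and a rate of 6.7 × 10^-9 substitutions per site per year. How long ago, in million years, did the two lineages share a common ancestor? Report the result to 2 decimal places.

p = 590/1753 ≈ 0.336566.
d = −(3/4) ln(1 − 4p/3) = −0.75 ln(1 − 0.448755) = −0.75 ln(0.551245)
  = −0.75 × (-0.595576) = 0.446682 substitutions/site.
Under a molecular clock d = 2μt, so t = d/(2μ) = 0.446682 / (2 × 6.7 × 10^-9) = 33.33 million years.

33.33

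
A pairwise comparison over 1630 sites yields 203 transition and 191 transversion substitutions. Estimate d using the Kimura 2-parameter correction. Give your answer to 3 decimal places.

P = 203/1630 ≈ 0.12454 and Q = 191/1630 ≈ 0.117178.
Under the Kimura two-parameter model, d = −½ ln(1 − 2P − Q) − ¼ ln(1 − 2Q).
1 − 2P − Q = 0.633742, giving −½ ln(0.633742) = 0.228057.
1 − 2Q = 0.765644, giving −¼ ln(0.765644) = 0.066759.
d = 0.228057 + 0.066759 = 0.294816.

0.295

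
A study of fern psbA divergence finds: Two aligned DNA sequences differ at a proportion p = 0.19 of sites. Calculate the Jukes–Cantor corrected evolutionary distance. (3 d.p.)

0.219

d = −(3/4) ln(1 − 4p/3) = −0.75 ln(1 − 0.253333) = −0.75 ln(0.746667)
  = −0.75 × (-0.292136) = 0.219102 substitutions/site.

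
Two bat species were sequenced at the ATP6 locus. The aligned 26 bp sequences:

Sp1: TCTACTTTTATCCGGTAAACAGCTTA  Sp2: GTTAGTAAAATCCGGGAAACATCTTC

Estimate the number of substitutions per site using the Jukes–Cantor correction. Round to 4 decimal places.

0.4643

The sequences differ at 9 of 26 sites (1, 2, 5, 7, 8, 9, 16, 22, 26), so p = 9/26 ≈ 0.346154.
d = −(3/4) ln(1 − 4p/3) = −0.75 ln(1 − 0.461539) = −0.75 ln(0.538461)
  = −0.75 × (-0.619040) = 0.464280 substitutions/site.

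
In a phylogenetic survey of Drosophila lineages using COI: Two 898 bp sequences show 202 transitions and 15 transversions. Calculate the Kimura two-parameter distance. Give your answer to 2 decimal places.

0.32

P = 202/898 ≈ 0.224944 and Q = 15/898 ≈ 0.016704.
Under the Kimura two-parameter model, d = −½ ln(1 − 2P − Q) − ¼ ln(1 − 2Q).
1 − 2P − Q = 0.533408, giving −½ ln(0.533408) = 0.314234.
1 − 2Q = 0.966592, giving −¼ ln(0.966592) = 0.008495.
d = 0.314234 + 0.008495 = 0.322729.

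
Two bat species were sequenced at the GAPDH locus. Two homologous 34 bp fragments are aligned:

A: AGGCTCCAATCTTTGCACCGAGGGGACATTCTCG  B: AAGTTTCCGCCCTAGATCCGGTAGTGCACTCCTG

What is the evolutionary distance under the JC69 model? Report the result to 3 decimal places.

The sequences differ at 18 of 34 sites, so p = 18/34 ≈ 0.529412.
d = −(3/4) ln(1 − 4p/3) = −0.75 ln(1 − 0.705883) = −0.75 ln(0.294117)
  = −0.75 × (-1.223778) = 0.917834 substitutions/site.

0.918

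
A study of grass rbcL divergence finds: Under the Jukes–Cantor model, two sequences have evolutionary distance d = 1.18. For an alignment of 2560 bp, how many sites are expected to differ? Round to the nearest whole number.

Invert JC69: p = (3/4)(1 − e^(−4d/3)) = 0.75 × (1 − e^(-1.573333)) = 0.75 × (1 − 0.207353) = 0.594485.
Expected differing sites = pL ≈ 0.594485 × 2560 = 1521.8816 ≈ 1522.

1522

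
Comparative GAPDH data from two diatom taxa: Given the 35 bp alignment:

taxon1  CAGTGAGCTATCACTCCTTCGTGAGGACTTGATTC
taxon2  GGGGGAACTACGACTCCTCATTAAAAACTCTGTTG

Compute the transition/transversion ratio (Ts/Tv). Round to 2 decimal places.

Transitions are A↔G and C↔T; transversions are all other mismatches.
Transitions: 9. Transversions: 7.
R = 9/7 = 1.285714… ≈ 1.29 (to 2 d.p.).

1.29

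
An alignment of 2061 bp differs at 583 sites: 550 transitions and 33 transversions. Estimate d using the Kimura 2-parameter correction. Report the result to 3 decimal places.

P = 550/2061 ≈ 0.266861 and Q = 33/2061 ≈ 0.016012.
Under the Kimura two-parameter model, d = −½ ln(1 − 2P − Q) − ¼ ln(1 − 2Q).
1 − 2P − Q = 0.450266, giving −½ ln(0.450266) = 0.398958.
1 − 2Q = 0.967976, giving −¼ ln(0.967976) = 0.008137.
d = 0.398958 + 0.008137 = 0.407095.

0.407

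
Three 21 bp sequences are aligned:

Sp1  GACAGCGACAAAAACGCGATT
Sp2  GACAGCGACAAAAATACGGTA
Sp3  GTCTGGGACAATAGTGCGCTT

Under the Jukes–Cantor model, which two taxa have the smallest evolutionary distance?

Sp1 and Sp2

Sp1–Sp2: 4/21 differ, p = 0.190, d = 0.220.
Sp1–Sp3: 7/21 differ, p = 0.333, d = 0.441.
Sp2–Sp3: 8/21 differ, p = 0.381, d = 0.532.
The smallest distance is between Sp1 and Sp2.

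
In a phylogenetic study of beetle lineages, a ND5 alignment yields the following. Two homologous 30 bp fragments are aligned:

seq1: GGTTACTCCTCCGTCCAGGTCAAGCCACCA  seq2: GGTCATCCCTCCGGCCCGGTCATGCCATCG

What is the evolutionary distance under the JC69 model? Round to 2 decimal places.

0.33

The sequences differ at 8 of 30 sites (4, 6, 7, 14, 17, 23, 28, 30), so p = 8/30 ≈ 0.266667.
d = −(3/4) ln(1 − 4p/3) = −0.75 ln(1 − 0.355556) = −0.75 ln(0.644444)
  = −0.75 × (-0.439367) = 0.329525 substitutions/site.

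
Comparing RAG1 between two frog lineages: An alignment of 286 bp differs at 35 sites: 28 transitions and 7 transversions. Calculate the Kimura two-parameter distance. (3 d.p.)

0.137

P = 28/286 ≈ 0.097902 and Q = 7/286 ≈ 0.024476.
Under the Kimura two-parameter model, d = −½ ln(1 − 2P − Q) − ¼ ln(1 − 2Q).
1 − 2P − Q = 0.77972, giving −½ ln(0.77972) = 0.124410.
1 − 2Q = 0.951048, giving −¼ ln(0.951048) = 0.012548.
d = 0.124410 + 0.012548 = 0.136958.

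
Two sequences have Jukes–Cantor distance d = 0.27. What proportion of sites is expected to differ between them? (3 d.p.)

0.227

p = (3/4)(1 − e^(−4d/3)) = 0.75 × (1 − e^(-0.36)) = 0.75 × (1 − 0.697676) = 0.226743.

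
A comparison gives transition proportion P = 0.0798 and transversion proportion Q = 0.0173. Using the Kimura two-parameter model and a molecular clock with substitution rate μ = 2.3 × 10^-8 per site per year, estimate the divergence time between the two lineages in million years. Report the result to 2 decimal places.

Under the Kimura two-parameter model, d = −½ ln(1 − 2P − Q) − ¼ ln(1 − 2Q).
1 − 2P − Q = 0.8231, giving −½ ln(0.8231) = 0.097339.
1 − 2Q = 0.9654, giving −¼ ln(0.9654) = 0.008803.
d = 0.097339 + 0.008803 = 0.106142.
Under a molecular clock d = 2μt, so t = d/(2μ) = 0.106142 / (2 × 2.3 × 10^-8) = 2.31 million years.

2.31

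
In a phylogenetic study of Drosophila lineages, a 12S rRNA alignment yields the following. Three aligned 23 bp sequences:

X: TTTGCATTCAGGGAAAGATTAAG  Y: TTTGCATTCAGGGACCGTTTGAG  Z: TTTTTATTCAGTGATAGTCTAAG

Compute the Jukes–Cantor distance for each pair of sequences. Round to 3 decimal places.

d(X,Y) = 0.198, d(X,Z) = 0.321, d(Y,Z) = 0.390

X–Y: 4/23 sites differ → p ≈ 0.173913, d = −0.75 ln(1 − 0.231884) = 0.197861 ≈ 0.198.
X–Z: 6/23 sites differ → p ≈ 0.26087, d = −0.75 ln(1 − 0.347827) = 0.320584 ≈ 0.321.
Y–Z: 7/23 sites differ → p ≈ 0.304348, d = −0.75 ln(1 − 0.405797) = 0.390401 ≈ 0.390.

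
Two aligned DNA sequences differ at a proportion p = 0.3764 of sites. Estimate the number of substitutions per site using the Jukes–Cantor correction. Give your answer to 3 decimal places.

0.523

d = −(3/4) ln(1 − 4p/3) = −0.75 ln(1 − 0.501867) = −0.75 ln(0.498133)
  = −0.75 × (-0.696888) = 0.522666 substitutions/site.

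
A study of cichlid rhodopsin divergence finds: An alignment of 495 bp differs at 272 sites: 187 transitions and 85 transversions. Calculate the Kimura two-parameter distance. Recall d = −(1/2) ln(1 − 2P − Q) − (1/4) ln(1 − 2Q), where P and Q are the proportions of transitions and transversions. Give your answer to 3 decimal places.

P = 187/495 ≈ 0.377778 and Q = 85/495 ≈ 0.171717.
Under the Kimura two-parameter model, d = −½ ln(1 − 2P − Q) − ¼ ln(1 − 2Q).
1 − 2P − Q = 0.072727, giving −½ ln(0.072727) = 1.310521.
1 − 2Q = 0.656566, giving −¼ ln(0.656566) = 0.105183.
d = 1.310521 + 0.105183 = 1.415704.

1.416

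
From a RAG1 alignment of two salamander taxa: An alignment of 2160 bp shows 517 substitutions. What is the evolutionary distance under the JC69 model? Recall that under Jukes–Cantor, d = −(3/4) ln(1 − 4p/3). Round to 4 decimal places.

p = 517/2160 ≈ 0.239352.
d = −(3/4) ln(1 − 4p/3) = −0.75 ln(1 − 0.319136) = −0.75 ln(0.680864)
  = −0.75 × (-0.384393) = 0.288295 substitutions/site.

0.2883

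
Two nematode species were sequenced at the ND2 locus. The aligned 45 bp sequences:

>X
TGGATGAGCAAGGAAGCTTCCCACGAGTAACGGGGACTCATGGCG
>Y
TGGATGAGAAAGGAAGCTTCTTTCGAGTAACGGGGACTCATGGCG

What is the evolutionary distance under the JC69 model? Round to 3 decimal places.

0.095

The sequences differ at 4 of 45 sites (9, 21, 22, 23), so p = 4/45 ≈ 0.088889.
d = −(3/4) ln(1 − 4p/3) = −0.75 ln(1 − 0.118519) = −0.75 ln(0.881481)
  = −0.75 × (-0.126152) = 0.094614 substitutions/site.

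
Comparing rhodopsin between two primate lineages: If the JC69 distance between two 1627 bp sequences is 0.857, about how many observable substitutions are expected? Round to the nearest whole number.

Invert JC69: p = (3/4)(1 − e^(−4d/3)) = 0.75 × (1 − e^(-1.142667)) = 0.75 × (1 − 0.318967) = 0.510775.
Expected differing sites = pL ≈ 0.510775 × 1627 = 831.030925 ≈ 831.

831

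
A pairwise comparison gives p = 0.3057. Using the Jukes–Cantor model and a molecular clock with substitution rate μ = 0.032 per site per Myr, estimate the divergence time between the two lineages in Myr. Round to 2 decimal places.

d = −(3/4) ln(1 − 4p/3) = −0.75 ln(1 − 0.4076) = −0.75 ln(0.5924)
  = −0.75 × (-0.523573) = 0.392680 substitutions/site.
Under a molecular clock d = 2μt, so t = d/(2μ) = 0.392680 / (2 × 0.032) = 6.14 Myr.

6.14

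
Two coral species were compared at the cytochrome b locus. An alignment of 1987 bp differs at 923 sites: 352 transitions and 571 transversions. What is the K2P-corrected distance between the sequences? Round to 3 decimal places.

P = 352/1987 ≈ 0.177151 and Q = 571/1987 ≈ 0.287368.
Under the Kimura two-parameter model, d = −½ ln(1 − 2P − Q) − ¼ ln(1 − 2Q).
1 − 2P − Q = 0.35833, giving −½ ln(0.35833) = 0.513150.
1 − 2Q = 0.425264, giving −¼ ln(0.425264) = 0.213761.
d = 0.513150 + 0.213761 = 0.726911.

0.727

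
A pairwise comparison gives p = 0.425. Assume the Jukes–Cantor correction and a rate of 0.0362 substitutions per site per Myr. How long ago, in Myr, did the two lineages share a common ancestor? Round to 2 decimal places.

d = −(3/4) ln(1 − 4p/3) = −0.75 ln(1 − 0.566667) = −0.75 ln(0.433333)
  = −0.75 × (-0.836249) = 0.627187 substitutions/site.
Under a molecular clock d = 2μt, so t = d/(2μ) = 0.627187 / (2 × 0.0362) = 8.66 Myr.

8.66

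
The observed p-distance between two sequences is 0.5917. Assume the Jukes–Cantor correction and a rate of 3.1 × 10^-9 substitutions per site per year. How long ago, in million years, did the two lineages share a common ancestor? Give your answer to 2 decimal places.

d = −(3/4) ln(1 − 4p/3) = −0.75 ln(1 − 0.788933) = −0.75 ln(0.211067)
  = −0.75 × (-1.555580) = 1.166685 substitutions/site.
Under a molecular clock d = 2μt, so t = d/(2μ) = 1.166685 / (2 × 3.1 × 10^-9) = 188.18 million years.

188.18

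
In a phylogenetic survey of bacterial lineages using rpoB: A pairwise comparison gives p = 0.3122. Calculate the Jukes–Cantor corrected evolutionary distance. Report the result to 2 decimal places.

d = −(3/4) ln(1 − 4p/3) = −0.75 ln(1 − 0.416267) = −0.75 ln(0.583733)
  = −0.75 × (-0.538312) = 0.403734 substitutions/site.

0.40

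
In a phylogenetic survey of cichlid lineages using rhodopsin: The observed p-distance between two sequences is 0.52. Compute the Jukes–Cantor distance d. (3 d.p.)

d = −(3/4) ln(1 − 4p/3) = −0.75 ln(1 − 0.693333) = −0.75 ln(0.306667)
  = −0.75 × (-1.181993) = 0.886495 substitutions/site.

0.886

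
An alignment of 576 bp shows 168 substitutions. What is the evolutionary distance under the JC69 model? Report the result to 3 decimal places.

0.369

p = 168/576 ≈ 0.291667.
d = −(3/4) ln(1 − 4p/3) = −0.75 ln(1 − 0.388889) = −0.75 ln(0.611111)
  = −0.75 × (-0.492477) = 0.369358 substitutions/site.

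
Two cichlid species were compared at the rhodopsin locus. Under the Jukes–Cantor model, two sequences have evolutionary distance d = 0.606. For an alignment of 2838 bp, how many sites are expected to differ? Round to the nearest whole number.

Invert JC69: p = (3/4)(1 − e^(−4d/3)) = 0.75 × (1 − e^(-0.808)) = 0.75 × (1 − 0.445749) = 0.415688.
Expected differing sites = pL ≈ 0.415688 × 2838 = 1179.722544 ≈ 1180.

1180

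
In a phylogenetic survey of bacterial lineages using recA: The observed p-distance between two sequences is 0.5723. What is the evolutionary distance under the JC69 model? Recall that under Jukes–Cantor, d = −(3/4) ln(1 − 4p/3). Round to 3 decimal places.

d = −(3/4) ln(1 − 4p/3) = −0.75 ln(1 − 0.763067) = −0.75 ln(0.236933)
  = −0.75 × (-1.439978) = 1.079984 substitutions/site.

1.080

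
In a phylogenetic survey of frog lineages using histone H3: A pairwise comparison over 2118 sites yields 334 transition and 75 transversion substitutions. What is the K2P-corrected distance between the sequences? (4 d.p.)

0.2344

P = 334/2118 ≈ 0.157696 and Q = 75/2118 ≈ 0.035411.
Under the Kimura two-parameter model, d = −½ ln(1 − 2P − Q) − ¼ ln(1 − 2Q).
1 − 2P − Q = 0.649197, giving −½ ln(0.649197) = 0.216010.
1 − 2Q = 0.929178, giving −¼ ln(0.929178) = 0.018364.
d = 0.216010 + 0.018364 = 0.234374.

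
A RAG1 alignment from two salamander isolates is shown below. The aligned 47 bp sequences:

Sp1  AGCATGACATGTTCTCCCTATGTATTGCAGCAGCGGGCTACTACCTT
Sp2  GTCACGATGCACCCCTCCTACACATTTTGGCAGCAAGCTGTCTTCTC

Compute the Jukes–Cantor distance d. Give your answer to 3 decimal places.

The sequences differ at 25 of 47 sites, so p = 25/47 ≈ 0.531915.
d = −(3/4) ln(1 − 4p/3) = −0.75 ln(1 − 0.70922) = −0.75 ln(0.29078)
  = −0.75 × (-1.235188) = 0.926391 substitutions/site.

0.926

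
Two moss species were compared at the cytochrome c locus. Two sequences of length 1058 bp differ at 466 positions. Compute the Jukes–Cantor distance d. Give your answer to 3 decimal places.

0.664

p = 466/1058 ≈ 0.440454.
d = −(3/4) ln(1 − 4p/3) = −0.75 ln(1 − 0.587272) = −0.75 ln(0.412728)
  = −0.75 × (-0.884966) = 0.663725 substitutions/site.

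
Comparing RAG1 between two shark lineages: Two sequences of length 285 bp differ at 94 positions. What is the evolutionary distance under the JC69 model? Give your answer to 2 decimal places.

0.43

p = 94/285 ≈ 0.329825.
d = −(3/4) ln(1 − 4p/3) = −0.75 ln(1 − 0.439767) = −0.75 ln(0.560233)
  = −0.75 × (-0.579403) = 0.434552 substitutions/site.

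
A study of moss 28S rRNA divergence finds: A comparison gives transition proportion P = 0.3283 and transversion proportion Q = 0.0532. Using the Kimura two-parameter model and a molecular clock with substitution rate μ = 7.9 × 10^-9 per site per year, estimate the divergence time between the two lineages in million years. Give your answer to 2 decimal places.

40.93

Under the Kimura two-parameter model, d = −½ ln(1 − 2P − Q) − ¼ ln(1 − 2Q).
1 − 2P − Q = 0.2902, giving −½ ln(0.2902) = 0.618592.
1 − 2Q = 0.8936, giving −¼ ln(0.8936) = 0.028124.
d = 0.618592 + 0.028124 = 0.646716.
Under a molecular clock d = 2μt, so t = d/(2μ) = 0.646716 / (2 × 7.9 × 10^-9) = 40.93 million years.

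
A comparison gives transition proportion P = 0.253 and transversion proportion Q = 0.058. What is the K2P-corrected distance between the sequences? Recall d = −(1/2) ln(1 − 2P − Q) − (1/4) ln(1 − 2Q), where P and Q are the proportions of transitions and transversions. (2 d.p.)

Under the Kimura two-parameter model, d = −½ ln(1 − 2P − Q) − ¼ ln(1 − 2Q).
1 − 2P − Q = 0.436, giving −½ ln(0.436) = 0.415057.
1 − 2Q = 0.884, giving −¼ ln(0.884) = 0.030825.
d = 0.415057 + 0.030825 = 0.445882.

0.45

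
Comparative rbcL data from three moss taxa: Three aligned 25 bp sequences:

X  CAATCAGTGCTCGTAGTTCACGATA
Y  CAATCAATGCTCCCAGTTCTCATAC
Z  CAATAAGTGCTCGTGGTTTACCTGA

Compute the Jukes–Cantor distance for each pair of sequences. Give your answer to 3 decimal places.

X–Y: 8/25 sites differ → p = 0.32, d = −0.75 ln(1 − 0.426667) = 0.417216 ≈ 0.417.
X–Z: 6/25 sites differ → p = 0.24, d = −0.75 ln(1 − 0.32) = 0.289247 ≈ 0.289.
Y–Z: 10/25 sites differ → p = 0.4, d = −0.75 ln(1 − 0.533333) = 0.571605 ≈ 0.572.

d(X,Y) = 0.417, d(X,Z) = 0.289, d(Y,Z) = 0.572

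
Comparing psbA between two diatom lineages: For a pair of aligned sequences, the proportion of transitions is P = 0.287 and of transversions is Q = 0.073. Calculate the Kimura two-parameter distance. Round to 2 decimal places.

0.56

Under the Kimura two-parameter model, d = −½ ln(1 − 2P − Q) − ¼ ln(1 − 2Q).
1 − 2P − Q = 0.353, giving −½ ln(0.353) = 0.520644.
1 − 2Q = 0.854, giving −¼ ln(0.854) = 0.039456.
d = 0.520644 + 0.039456 = 0.560100.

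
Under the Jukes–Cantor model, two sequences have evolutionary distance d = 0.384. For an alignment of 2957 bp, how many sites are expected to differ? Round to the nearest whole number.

889

Invert JC69: p = (3/4)(1 − e^(−4d/3)) = 0.75 × (1 − e^(-0.512)) = 0.75 × (1 − 0.599296) = 0.300528.
Expected differing sites = pL ≈ 0.300528 × 2957 = 888.661296 ≈ 889.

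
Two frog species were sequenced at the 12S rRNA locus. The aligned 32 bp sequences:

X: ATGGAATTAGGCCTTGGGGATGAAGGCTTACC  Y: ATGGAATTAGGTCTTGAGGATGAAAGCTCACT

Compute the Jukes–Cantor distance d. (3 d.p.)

0.175

The sequences differ at 5 of 32 sites (12, 17, 25, 29, 32), so p = 5/32 = 0.15625.
d = −(3/4) ln(1 − 4p/3) = −0.75 ln(1 − 0.208333) = −0.75 ln(0.791667)
  = −0.75 × (-0.233614) = 0.175211 substitutions/site.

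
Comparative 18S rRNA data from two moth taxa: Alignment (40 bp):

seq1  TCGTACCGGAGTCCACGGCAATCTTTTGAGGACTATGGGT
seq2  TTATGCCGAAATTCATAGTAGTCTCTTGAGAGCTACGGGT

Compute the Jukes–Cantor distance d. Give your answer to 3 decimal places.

0.471

The sequences differ at 14 of 40 sites, so p = 14/40 = 0.35.
d = −(3/4) ln(1 − 4p/3) = −0.75 ln(1 − 0.466667) = −0.75 ln(0.533333)
  = −0.75 × (-0.628609) = 0.471457 substitutions/site.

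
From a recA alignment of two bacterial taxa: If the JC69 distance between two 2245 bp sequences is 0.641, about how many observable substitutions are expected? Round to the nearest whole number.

Invert JC69: p = (3/4)(1 − e^(−4d/3)) = 0.75 × (1 − e^(-0.854667)) = 0.75 × (1 − 0.425425) = 0.430931.
Expected differing sites = pL ≈ 0.430931 × 2245 = 967.440095 ≈ 967.

967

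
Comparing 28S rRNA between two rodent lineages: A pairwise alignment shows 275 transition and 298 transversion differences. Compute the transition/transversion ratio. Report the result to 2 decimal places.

R = 275/298 = 0.922818… ≈ 0.92 (to 2 d.p.).

0.92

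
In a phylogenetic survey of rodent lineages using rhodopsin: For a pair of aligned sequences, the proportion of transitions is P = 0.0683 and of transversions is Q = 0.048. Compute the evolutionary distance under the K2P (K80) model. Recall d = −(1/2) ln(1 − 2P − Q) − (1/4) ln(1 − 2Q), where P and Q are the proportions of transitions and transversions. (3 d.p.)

Under the Kimura two-parameter model, d = −½ ln(1 − 2P − Q) − ¼ ln(1 − 2Q).
1 − 2P − Q = 0.8154, giving −½ ln(0.8154) = 0.102038.
1 − 2Q = 0.904, giving −¼ ln(0.904) = 0.025231.
d = 0.102038 + 0.025231 = 0.127269.

0.127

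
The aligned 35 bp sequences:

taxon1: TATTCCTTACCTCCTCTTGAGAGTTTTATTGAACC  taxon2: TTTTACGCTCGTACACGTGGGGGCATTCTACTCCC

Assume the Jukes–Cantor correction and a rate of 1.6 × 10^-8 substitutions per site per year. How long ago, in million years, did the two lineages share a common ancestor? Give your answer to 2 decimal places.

27.13

The sequences differ at 18 of 35 sites, so p = 18/35 ≈ 0.514286.
d = −(3/4) ln(1 − 4p/3) = −0.75 ln(1 − 0.685715) = −0.75 ln(0.314285)
  = −0.75 × (-1.157455) = 0.868091 substitutions/site.
Under a molecular clock d = 2μt, so t = d/(2μ) = 0.868091 / (2 × 1.6 × 10^-8) = 27.13 million years.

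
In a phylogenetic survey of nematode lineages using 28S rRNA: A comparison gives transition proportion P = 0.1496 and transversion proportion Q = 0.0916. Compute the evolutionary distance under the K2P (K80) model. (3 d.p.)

Under the Kimura two-parameter model, d = −½ ln(1 − 2P − Q) − ¼ ln(1 − 2Q).
1 − 2P − Q = 0.6092, giving −½ ln(0.6092) = 0.247804.
1 − 2Q = 0.8168, giving −¼ ln(0.8168) = 0.050590.
d = 0.247804 + 0.050590 = 0.298394.

0.298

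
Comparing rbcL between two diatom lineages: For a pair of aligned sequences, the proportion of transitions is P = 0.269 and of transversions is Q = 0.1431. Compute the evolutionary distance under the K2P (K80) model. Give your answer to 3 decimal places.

0.656

Under the Kimura two-parameter model, d = −½ ln(1 − 2P − Q) − ¼ ln(1 − 2Q).
1 − 2P − Q = 0.3189, giving −½ ln(0.3189) = 0.571439.
1 − 2Q = 0.7138, giving −¼ ln(0.7138) = 0.084288.
d = 0.571439 + 0.084288 = 0.655727.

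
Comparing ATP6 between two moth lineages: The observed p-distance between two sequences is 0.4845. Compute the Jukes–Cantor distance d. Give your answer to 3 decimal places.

d = −(3/4) ln(1 − 4p/3) = −0.75 ln(1 − 0.646) = −0.75 ln(0.354)
  = −0.75 × (-1.038458) = 0.778844 substitutions/site.

0.779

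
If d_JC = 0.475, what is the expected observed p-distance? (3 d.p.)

0.352

p = (3/4)(1 − e^(−4d/3)) = 0.75 × (1 − e^(-0.633333)) = 0.75 × (1 − 0.530820) = 0.351885.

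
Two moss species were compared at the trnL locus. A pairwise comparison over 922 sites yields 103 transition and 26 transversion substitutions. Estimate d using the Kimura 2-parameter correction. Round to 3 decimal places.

P = 103/922 ≈ 0.111714 and Q = 26/922 ≈ 0.0282.
Under the Kimura two-parameter model, d = −½ ln(1 − 2P − Q) − ¼ ln(1 − 2Q).
1 − 2P − Q = 0.748372, giving −½ ln(0.748372) = 0.144928.
1 − 2Q = 0.9436, giving −¼ ln(0.9436) = 0.014513.
d = 0.144928 + 0.014513 = 0.159441.

0.159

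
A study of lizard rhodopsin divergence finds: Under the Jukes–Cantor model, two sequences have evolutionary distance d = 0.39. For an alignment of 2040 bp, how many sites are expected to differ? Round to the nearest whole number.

Invert JC69: p = (3/4)(1 − e^(−4d/3)) = 0.75 × (1 − e^(-0.52)) = 0.75 × (1 − 0.594521) = 0.304109.
Expected differing sites = pL ≈ 0.304109 × 2040 = 620.38236 ≈ 620.

620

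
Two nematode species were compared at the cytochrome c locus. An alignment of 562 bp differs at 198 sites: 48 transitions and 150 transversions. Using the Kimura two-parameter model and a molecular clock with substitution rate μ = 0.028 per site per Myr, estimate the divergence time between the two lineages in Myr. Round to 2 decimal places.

P = 48/562 ≈ 0.085409 and Q = 150/562 ≈ 0.266904.
Under the Kimura two-parameter model, d = −½ ln(1 − 2P − Q) − ¼ ln(1 − 2Q).
1 − 2P − Q = 0.562278, giving −½ ln(0.562278) = 0.287879.
1 − 2Q = 0.466192, giving −¼ ln(0.466192) = 0.190789.
d = 0.287879 + 0.190789 = 0.478668.
Under a molecular clock d = 2μt, so t = d/(2μ) = 0.478668 / (2 × 0.028) = 8.55 Myr.

8.55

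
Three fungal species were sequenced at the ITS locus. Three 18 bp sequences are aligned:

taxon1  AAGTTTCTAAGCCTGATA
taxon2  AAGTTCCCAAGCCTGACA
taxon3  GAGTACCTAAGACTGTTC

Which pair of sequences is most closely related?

taxon1 and taxon2

taxon1–taxon2: 3/18 differ, p = 0.167, d = 0.188.
taxon1–taxon3: 6/18 differ, p = 0.333, d = 0.441.
taxon2–taxon3: 7/18 differ, p = 0.389, d = 0.548.
The smallest distance is between taxon1 and taxon2.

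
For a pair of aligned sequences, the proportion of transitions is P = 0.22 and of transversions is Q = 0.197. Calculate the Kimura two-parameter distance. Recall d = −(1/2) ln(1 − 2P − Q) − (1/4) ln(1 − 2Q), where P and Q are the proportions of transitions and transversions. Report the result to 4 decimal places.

0.6319

Under the Kimura two-parameter model, d = −½ ln(1 − 2P − Q) − ¼ ln(1 − 2Q).
1 − 2P − Q = 0.363, giving −½ ln(0.363) = 0.506676.
1 − 2Q = 0.606, giving −¼ ln(0.606) = 0.125219.
d = 0.506676 + 0.125219 = 0.631895.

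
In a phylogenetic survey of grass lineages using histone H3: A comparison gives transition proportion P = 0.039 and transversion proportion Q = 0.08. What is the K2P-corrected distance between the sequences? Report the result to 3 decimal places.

Under the Kimura two-parameter model, d = −½ ln(1 − 2P − Q) − ¼ ln(1 − 2Q).
1 − 2P − Q = 0.842, giving −½ ln(0.842) = 0.085988.
1 − 2Q = 0.84, giving −¼ ln(0.84) = 0.043588.
d = 0.085988 + 0.043588 = 0.129576.

0.130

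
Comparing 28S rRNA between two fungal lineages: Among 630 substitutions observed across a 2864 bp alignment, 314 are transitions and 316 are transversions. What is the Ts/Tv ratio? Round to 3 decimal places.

R = 314/316 = 0.993670… ≈ 0.994 (to 3 d.p.).

0.994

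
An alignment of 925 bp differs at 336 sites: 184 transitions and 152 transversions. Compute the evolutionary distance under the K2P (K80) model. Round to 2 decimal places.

P = 184/925 ≈ 0.198919 and Q = 152/925 ≈ 0.164324.
Under the Kimura two-parameter model, d = −½ ln(1 − 2P − Q) − ¼ ln(1 − 2Q).
1 − 2P − Q = 0.437838, giving −½ ln(0.437838) = 0.412953.
1 − 2Q = 0.671352, giving −¼ ln(0.671352) = 0.099615.
d = 0.412953 + 0.099615 = 0.512568.

0.51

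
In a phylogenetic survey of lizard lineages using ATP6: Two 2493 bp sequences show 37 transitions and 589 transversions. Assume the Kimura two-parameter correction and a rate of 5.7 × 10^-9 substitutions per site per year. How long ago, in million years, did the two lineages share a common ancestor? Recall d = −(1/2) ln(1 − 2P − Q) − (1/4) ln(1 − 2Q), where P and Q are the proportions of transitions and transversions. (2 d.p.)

P = 37/2493 ≈ 0.014842 and Q = 589/2493 ≈ 0.236262.
Under the Kimura two-parameter model, d = −½ ln(1 − 2P − Q) − ¼ ln(1 − 2Q).
1 − 2P − Q = 0.734054, giving −½ ln(0.734054) = 0.154586.
1 − 2Q = 0.527476, giving −¼ ln(0.527476) = 0.159913.
d = 0.154586 + 0.159913 = 0.314499.
Under a molecular clock d = 2μt, so t = d/(2μ) = 0.314499 / (2 × 5.7 × 10^-9) = 27.59 million years.

27.59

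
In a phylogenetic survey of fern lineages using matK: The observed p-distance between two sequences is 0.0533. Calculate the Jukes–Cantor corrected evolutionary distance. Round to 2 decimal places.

d = −(3/4) ln(1 − 4p/3) = −0.75 ln(1 − 0.071067) = −0.75 ln(0.928933)
  = −0.75 × (-0.073719) = 0.055289 substitutions/site.

0.06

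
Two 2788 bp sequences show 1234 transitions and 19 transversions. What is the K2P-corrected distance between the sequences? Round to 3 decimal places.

P = 1234/2788 ≈ 0.442611 and Q = 19/2788 ≈ 0.006815.
Under the Kimura two-parameter model, d = −½ ln(1 − 2P − Q) − ¼ ln(1 − 2Q).
1 − 2P − Q = 0.107963, giving −½ ln(0.107963) = 1.112983.
1 − 2Q = 0.98637, giving −¼ ln(0.98637) = 0.003431.
d = 1.112983 + 0.003431 = 1.116414.

1.116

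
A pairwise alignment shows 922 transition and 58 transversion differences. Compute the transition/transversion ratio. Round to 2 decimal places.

15.90

R = 922/58 = 15.896551… ≈ 15.90 (to 2 d.p.).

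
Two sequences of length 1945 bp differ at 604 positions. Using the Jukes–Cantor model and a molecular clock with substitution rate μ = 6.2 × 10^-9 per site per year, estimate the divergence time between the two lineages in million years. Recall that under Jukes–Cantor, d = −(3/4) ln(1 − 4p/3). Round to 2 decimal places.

p = 604/1945 ≈ 0.31054.
d = −(3/4) ln(1 − 4p/3) = −0.75 ln(1 − 0.414053) = −0.75 ln(0.585947)
  = −0.75 × (-0.534526) = 0.400895 substitutions/site.
Under a molecular clock d = 2μt, so t = d/(2μ) = 0.400895 / (2 × 6.2 × 10^-9) = 32.33 million years.

32.33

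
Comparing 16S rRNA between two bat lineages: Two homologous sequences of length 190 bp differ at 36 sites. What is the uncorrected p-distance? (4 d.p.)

0.1895

p = 36/190 = 0.189473… ≈ 0.1895 (to 4 d.p.).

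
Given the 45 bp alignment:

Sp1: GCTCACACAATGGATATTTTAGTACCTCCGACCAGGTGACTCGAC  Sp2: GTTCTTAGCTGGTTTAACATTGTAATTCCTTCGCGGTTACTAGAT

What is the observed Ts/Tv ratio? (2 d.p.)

Transitions are A↔G and C↔T; transversions are all other mismatches.
Transitions: 5. Transversions: 17.
R = 5/17 = 0.294117… ≈ 0.29 (to 2 d.p.).

0.29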